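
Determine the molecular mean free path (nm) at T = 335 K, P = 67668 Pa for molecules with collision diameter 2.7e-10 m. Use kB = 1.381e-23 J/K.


Mean free path: lambda = kB*T / (sqrt(2) * pi * d^2 * P)
lambda = 1.381e-23 * 335 / (sqrt(2) * pi * (2.7e-10)^2 * 67668)
lambda = 2.11088e-07 m
lambda = 211.09 nm

211.09


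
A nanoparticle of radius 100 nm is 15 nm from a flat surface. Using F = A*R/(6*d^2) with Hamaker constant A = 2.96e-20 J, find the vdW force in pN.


Convert to SI: R = 100 nm = 1e-07 m, d = 15 nm = 1.5e-08 m
F = A * R / (6 * d^2)
F = 2.96e-20 * 1e-07 / (6 * (1.5e-08)^2)
F = 2.19259e-12 N = 2.193 pN

2.193


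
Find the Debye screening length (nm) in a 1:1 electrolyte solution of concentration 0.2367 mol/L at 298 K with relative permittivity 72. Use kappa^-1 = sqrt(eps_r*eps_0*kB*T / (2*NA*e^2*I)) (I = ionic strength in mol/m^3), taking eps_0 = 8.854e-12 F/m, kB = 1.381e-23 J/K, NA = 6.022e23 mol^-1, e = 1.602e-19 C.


Ionic strength I = 0.2367 * 1^2 * 1000 = 236.7 mol/m^3
kappa^-1 = sqrt(72 * 8.854e-12 * 1.381e-23 * 298 / (2 * 6.022e23 * (1.602e-19)^2 * 236.7))
kappa^-1 = 0.599 nm

0.599


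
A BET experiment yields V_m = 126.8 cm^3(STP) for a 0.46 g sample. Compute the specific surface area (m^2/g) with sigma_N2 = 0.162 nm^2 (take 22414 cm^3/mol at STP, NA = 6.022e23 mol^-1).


Number of moles in monolayer = V_m / 22414 = 126.8 / 22414 = 0.00565718
Number of molecules = moles * NA = 0.00565718 * 6.022e23
SA = molecules * sigma / mass
SA = (126.8 / 22414) * 6.022e23 * 0.162e-18 / 0.46
SA = 1199.8 m^2/g

1199.8


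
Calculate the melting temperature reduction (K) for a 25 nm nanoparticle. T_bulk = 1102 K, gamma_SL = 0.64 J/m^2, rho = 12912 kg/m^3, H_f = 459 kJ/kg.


Radius R = 25/2 = 12.5 nm = 1.25e-08 m
Convert H_f = 459 kJ/kg = 459000 J/kg
dT = 2 * gamma_SL * T_bulk / (rho * H_f * R)
dT = 2 * 0.64 * 1102 / (12912 * 459000 * 1.25e-08)
dT = 19.0 K

19.0


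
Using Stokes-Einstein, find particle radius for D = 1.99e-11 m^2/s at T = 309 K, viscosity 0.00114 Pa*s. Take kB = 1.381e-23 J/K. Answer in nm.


Stokes-Einstein: R = kB*T / (6*pi*eta*D)
R = 1.381e-23 * 309 / (6 * pi * 0.00114 * 1.99e-11)
R = 9.97914e-09 m = 9.98 nm

9.98


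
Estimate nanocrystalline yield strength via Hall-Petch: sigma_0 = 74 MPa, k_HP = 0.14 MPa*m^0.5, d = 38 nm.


d = 38 nm = 3.8e-08 m
sqrt(d) = 0.0001949359
Hall-Petch contribution = k / sqrt(d) = 0.14 / 0.0001949359 = 718.2 MPa
sigma = sigma_0 + k/sqrt(d) = 74 + 718.2 = 792.2 MPa

792.2


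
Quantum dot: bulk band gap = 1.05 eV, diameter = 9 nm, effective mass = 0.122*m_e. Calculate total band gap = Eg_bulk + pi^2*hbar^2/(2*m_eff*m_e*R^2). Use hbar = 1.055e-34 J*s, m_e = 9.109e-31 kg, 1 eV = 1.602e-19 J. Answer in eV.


Radius R = 9/2 nm = 4.5e-09 m
Confinement energy dE = pi^2 * hbar^2 / (2 * m_eff * m_e * R^2)
dE = pi^2 * (1.055e-34)^2 / (2 * 0.122 * 9.109e-31 * (4.5e-09)^2) J, divided by 1.602e-19 J/eV
dE = 0.1524 eV
Total band gap = E_g(bulk) + dE = 1.05 + 0.1524 = 1.2024 eV

1.2024


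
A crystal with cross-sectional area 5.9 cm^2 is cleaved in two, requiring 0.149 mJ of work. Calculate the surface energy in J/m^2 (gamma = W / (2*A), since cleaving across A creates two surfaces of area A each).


Convert: A = 5.9 cm^2 = 0.00059 m^2, W = 0.149 mJ = 0.000149 J
Cleaving exposes two faces of area A, so total new surface = 2*A and gamma = W / (2*A)
gamma = 0.000149 / (2 * 0.00059)
gamma = 0.126 J/m^2

0.126


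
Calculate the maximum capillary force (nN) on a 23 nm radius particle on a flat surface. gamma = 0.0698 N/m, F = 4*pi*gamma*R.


Convert radius: R = 23 nm = 2.3e-08 m
F = 4 * pi * gamma * R
F = 4 * pi * 0.0698 * 2.3e-08
F = 2.01741e-08 N = 20.1741 nN

20.1741


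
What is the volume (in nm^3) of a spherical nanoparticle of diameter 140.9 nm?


Radius r = 140.9/2 = 70.45 nm
Volume V = (4/3) * pi * r^3
V = (4/3) * pi * (70.45)^3
V = 1464642.4 nm^3

1464642.4


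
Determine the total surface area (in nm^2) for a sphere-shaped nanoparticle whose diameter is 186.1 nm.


Radius r = 186.1/2 = 93.05 nm
Surface area SA = 4 * pi * r^2
SA = 4 * pi * (93.05)^2
SA = 108803.44 nm^2

108803.44


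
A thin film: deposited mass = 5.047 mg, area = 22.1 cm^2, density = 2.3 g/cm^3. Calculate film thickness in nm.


Convert: m = 5.047 mg = 5.0470e-06 kg, A = 22.1 cm^2 = 2.2100e-03 m^2, rho = 2.3 g/cm^3 = 2300 kg/m^3
t = m / (A * rho)
t = 5.0470e-06 / (2.2100e-03 * 2300)
t = 9.9292e-07 m = 992.9 nm

992.9


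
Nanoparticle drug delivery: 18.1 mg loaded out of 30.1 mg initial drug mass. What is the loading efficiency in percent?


Drug loading efficiency = (drug loaded / drug initial) * 100
DLE = 18.1 / 30.1 * 100
DLE = 0.6013 * 100
DLE = 60.13%

60.13


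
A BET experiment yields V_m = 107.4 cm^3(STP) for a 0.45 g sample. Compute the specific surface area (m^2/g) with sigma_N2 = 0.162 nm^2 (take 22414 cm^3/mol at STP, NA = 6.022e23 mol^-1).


Number of moles in monolayer = V_m / 22414 = 107.4 / 22414 = 0.00479165
Number of molecules = moles * NA = 0.00479165 * 6.022e23
SA = molecules * sigma / mass
SA = (107.4 / 22414) * 6.022e23 * 0.162e-18 / 0.45
SA = 1038.8 m^2/g

1038.8


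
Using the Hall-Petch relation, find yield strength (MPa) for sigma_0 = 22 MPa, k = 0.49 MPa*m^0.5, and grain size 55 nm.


d = 55 nm = 5.5e-08 m
sqrt(d) = 0.0002345208
Hall-Petch contribution = k / sqrt(d) = 0.49 / 0.0002345208 = 2089.4 MPa
sigma = sigma_0 + k/sqrt(d) = 22 + 2089.4 = 2111.4 MPa

2111.4


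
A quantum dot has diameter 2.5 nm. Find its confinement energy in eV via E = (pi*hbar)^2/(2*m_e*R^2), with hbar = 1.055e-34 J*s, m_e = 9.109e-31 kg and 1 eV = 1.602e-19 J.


Radius R = 2.5/2 = 1.25 nm = 1.25e-09 m
E = (pi * 1.055e-34)^2 / (2 * 9.109e-31 * (1.25e-09)^2)
E(J) = 3.85908e-20
E = E(J) / 1.602e-19 = 0.2409 eV

0.2409


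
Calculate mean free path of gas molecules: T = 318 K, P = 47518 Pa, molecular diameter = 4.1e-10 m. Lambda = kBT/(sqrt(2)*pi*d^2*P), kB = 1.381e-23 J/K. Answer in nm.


Mean free path: lambda = kB*T / (sqrt(2) * pi * d^2 * P)
lambda = 1.381e-23 * 318 / (sqrt(2) * pi * (4.1e-10)^2 * 47518)
lambda = 1.23746e-07 m
lambda = 123.75 nm

123.75


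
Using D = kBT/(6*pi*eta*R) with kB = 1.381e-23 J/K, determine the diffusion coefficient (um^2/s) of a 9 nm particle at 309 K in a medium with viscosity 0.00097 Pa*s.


Radius R = 9/2 = 4.5 nm = 4.5e-09 m
D = kB*T / (6*pi*eta*R)
D = 1.381e-23 * 309 / (6 * pi * 0.00097 * 4.5e-09)
D = 5.18641e-11 m^2/s = 51.864 um^2/s

51.864


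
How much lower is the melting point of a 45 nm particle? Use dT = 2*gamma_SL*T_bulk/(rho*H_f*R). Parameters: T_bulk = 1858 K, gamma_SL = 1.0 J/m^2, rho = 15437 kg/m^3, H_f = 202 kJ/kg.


Radius R = 45/2 = 22.5 nm = 2.25e-08 m
Convert H_f = 202 kJ/kg = 202000 J/kg
dT = 2 * gamma_SL * T_bulk / (rho * H_f * R)
dT = 2 * 1.0 * 1858 / (15437 * 202000 * 2.25e-08)
dT = 53.0 K

53.0


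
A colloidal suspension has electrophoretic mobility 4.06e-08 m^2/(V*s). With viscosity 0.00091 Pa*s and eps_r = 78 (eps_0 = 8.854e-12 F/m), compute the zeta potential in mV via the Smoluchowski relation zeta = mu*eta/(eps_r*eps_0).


Smoluchowski equation: zeta = mu * eta / (eps_r * eps_0)
zeta = 4.06e-08 * 0.00091 / (78 * 8.854e-12)
zeta = 0.053497 V = 53.5 mV

53.5


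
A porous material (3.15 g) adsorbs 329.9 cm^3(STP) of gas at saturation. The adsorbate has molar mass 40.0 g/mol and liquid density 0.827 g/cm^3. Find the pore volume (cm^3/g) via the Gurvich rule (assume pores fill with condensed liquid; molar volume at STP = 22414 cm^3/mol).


Moles adsorbed n = V_ads / 22414 = 329.9 / 22414 = 1.471848e-02 mol
Liquid volume V_liq = n * M / rho_liq = 1.471848e-02 * 40.0 / 0.827 = 0.71190 cm^3
Specific pore volume V_pore = V_liq / m_sample = 0.71190 / 3.15
V_pore = 0.226 cm^3/g

0.226


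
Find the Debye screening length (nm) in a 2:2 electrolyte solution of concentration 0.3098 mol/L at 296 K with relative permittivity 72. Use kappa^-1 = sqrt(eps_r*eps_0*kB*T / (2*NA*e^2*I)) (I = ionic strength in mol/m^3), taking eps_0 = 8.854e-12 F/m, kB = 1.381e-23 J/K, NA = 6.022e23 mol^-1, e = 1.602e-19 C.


Ionic strength I = 0.3098 * 2^2 * 1000 = 1239.2 mol/m^3
kappa^-1 = sqrt(72 * 8.854e-12 * 1.381e-23 * 296 / (2 * 6.022e23 * (1.602e-19)^2 * 1239.2))
kappa^-1 = 0.261 nm

0.261


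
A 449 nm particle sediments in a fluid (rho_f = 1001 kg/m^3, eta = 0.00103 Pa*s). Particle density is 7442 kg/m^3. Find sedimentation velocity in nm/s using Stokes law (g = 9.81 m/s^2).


Radius R = 449/2 nm = 2.245e-07 m
Density difference = 7442 - 1001 = 6441 kg/m^3
v = 2 * R^2 * (rho_p - rho_f) * g / (9 * eta)
v = 2 * (2.245e-07)^2 * 6441 * 9.81 / (9 * 0.00103)
v = 6.87077e-07 m/s = 687.0768 nm/s

687.0768


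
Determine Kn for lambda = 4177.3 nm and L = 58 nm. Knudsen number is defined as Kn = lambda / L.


Knudsen number Kn = lambda / L
Kn = 4177.3 / 58
Kn = 72.0224

72.0224


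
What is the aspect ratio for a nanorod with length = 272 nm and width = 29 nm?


Aspect ratio AR = length / diameter
AR = 272 / 29
AR = 9.38

9.38


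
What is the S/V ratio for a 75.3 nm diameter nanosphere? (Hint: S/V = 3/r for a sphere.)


Radius r = 75.3/2 = 37.65 nm
S/V = 3 / r = 3 / 37.65
S/V = 0.0797 nm^-1

0.0797


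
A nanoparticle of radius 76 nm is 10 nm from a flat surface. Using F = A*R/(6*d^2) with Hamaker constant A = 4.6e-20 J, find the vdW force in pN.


Convert to SI: R = 76 nm = 7.6e-08 m, d = 10 nm = 1e-08 m
F = A * R / (6 * d^2)
F = 4.6e-20 * 7.6e-08 / (6 * (1e-08)^2)
F = 5.82667e-12 N = 5.827 pN

5.827


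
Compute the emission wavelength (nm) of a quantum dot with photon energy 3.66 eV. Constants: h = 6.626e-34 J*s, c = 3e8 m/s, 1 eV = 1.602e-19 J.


Convert energy: E = 3.66 eV = 3.66 * 1.602e-19 = 5.86332e-19 J
lambda = h*c / E = 6.626e-34 * 3e8 / 5.86332e-19
lambda = 3.39023e-07 m = 339.0 nm

339.0


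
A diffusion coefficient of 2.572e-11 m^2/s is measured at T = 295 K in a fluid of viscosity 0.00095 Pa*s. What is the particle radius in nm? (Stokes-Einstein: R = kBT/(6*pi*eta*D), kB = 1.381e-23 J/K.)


Stokes-Einstein: R = kB*T / (6*pi*eta*D)
R = 1.381e-23 * 295 / (6 * pi * 0.00095 * 2.572e-11)
R = 8.84545e-09 m = 8.85 nm

8.85


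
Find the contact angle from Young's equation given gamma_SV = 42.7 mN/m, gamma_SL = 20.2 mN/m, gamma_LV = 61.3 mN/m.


cos(theta) = (gamma_SV - gamma_SL) / gamma_LV
cos(theta) = (42.7 - 20.2) / 61.3
cos(theta) = 0.367047
theta = arccos(0.367047) = 68.47 degrees

68.47


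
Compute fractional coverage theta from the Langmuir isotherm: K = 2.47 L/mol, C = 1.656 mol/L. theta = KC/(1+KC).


Langmuir isotherm: theta = K*C / (1 + K*C)
K*C = 2.47 * 1.656 = 4.09032
theta = 4.09032 / (1 + 4.09032) = 4.09032 / 5.09032
theta = 0.8035

0.8035


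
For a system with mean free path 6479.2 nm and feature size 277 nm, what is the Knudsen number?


Knudsen number Kn = lambda / L
Kn = 6479.2 / 277
Kn = 23.3906

23.3906


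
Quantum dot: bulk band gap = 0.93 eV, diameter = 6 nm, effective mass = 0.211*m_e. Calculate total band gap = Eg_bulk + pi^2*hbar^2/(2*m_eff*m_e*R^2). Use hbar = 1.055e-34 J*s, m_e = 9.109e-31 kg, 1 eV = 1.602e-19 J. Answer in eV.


Radius R = 6/2 nm = 3e-09 m
Confinement energy dE = pi^2 * hbar^2 / (2 * m_eff * m_e * R^2)
dE = pi^2 * (1.055e-34)^2 / (2 * 0.211 * 9.109e-31 * (3e-09)^2) J, divided by 1.602e-19 J/eV
dE = 0.1982 eV
Total band gap = E_g(bulk) + dE = 0.93 + 0.1982 = 1.1282 eV

1.1282


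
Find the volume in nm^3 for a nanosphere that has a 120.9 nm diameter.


Radius r = 120.9/2 = 60.45 nm
Volume V = (4/3) * pi * r^3
V = (4/3) * pi * (60.45)^3
V = 925289.27 nm^3

925289.27


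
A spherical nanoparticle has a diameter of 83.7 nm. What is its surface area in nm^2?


Radius r = 83.7/2 = 41.85 nm
Surface area SA = 4 * pi * r^2
SA = 4 * pi * (41.85)^2
SA = 22009.02 nm^2

22009.02


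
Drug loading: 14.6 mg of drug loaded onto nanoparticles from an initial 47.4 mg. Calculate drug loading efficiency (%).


Drug loading efficiency = (drug loaded / drug initial) * 100
DLE = 14.6 / 47.4 * 100
DLE = 0.308 * 100
DLE = 30.8%

30.8


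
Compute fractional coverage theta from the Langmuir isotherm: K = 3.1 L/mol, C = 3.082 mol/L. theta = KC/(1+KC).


Langmuir isotherm: theta = K*C / (1 + K*C)
K*C = 3.1 * 3.082 = 9.5542
theta = 9.5542 / (1 + 9.5542) = 9.5542 / 10.5542
theta = 0.9053

0.9053


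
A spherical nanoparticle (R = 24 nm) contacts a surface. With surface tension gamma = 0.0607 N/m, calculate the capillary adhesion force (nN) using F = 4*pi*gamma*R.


Convert radius: R = 24 nm = 2.4e-08 m
F = 4 * pi * gamma * R
F = 4 * pi * 0.0607 * 2.4e-08
F = 1.83067e-08 N = 18.3067 nN

18.3067


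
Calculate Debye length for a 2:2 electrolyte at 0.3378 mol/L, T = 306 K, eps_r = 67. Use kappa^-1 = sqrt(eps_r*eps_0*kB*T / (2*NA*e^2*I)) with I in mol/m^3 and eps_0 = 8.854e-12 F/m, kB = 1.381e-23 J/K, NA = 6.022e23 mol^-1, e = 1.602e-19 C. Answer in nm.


Ionic strength I = 0.3378 * 2^2 * 1000 = 1351.2 mol/m^3
kappa^-1 = sqrt(67 * 8.854e-12 * 1.381e-23 * 306 / (2 * 6.022e23 * (1.602e-19)^2 * 1351.2))
kappa^-1 = 0.245 nm

0.245


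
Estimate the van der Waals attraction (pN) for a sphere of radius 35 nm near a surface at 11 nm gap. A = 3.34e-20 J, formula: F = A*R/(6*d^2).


Convert to SI: R = 35 nm = 3.5e-08 m, d = 11 nm = 1.1e-08 m
F = A * R / (6 * d^2)
F = 3.34e-20 * 3.5e-08 / (6 * (1.1e-08)^2)
F = 1.61019e-12 N = 1.61 pN

1.61


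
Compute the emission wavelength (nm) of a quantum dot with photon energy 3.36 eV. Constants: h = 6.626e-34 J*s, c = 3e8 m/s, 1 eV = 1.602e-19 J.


Convert energy: E = 3.36 eV = 3.36 * 1.602e-19 = 5.38272e-19 J
lambda = h*c / E = 6.626e-34 * 3e8 / 5.38272e-19
lambda = 3.69293e-07 m = 369.3 nm

369.3


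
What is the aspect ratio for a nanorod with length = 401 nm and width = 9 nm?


Aspect ratio AR = length / diameter
AR = 401 / 9
AR = 44.56

44.56


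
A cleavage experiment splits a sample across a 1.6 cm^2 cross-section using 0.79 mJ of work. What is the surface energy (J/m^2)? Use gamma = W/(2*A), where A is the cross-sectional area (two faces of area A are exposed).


Convert: A = 1.6 cm^2 = 0.00016 m^2, W = 0.79 mJ = 0.00079 J
Cleaving exposes two faces of area A, so total new surface = 2*A and gamma = W / (2*A)
gamma = 0.00079 / (2 * 0.00016)
gamma = 2.469 J/m^2

2.469


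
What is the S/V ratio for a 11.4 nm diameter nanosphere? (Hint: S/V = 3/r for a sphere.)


Radius r = 11.4/2 = 5.7 nm
S/V = 3 / r = 3 / 5.7
S/V = 0.5263 nm^-1

0.5263


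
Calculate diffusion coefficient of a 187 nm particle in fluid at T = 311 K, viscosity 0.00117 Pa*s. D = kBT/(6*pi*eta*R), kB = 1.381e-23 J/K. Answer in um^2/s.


Radius R = 187/2 = 93.5 nm = 9.35e-08 m
D = kB*T / (6*pi*eta*R)
D = 1.381e-23 * 311 / (6 * pi * 0.00117 * 9.35e-08)
D = 2.08284e-12 m^2/s = 2.083 um^2/s

2.083


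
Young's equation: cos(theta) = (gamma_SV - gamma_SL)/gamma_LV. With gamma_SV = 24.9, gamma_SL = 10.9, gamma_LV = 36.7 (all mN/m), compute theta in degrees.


cos(theta) = (gamma_SV - gamma_SL) / gamma_LV
cos(theta) = (24.9 - 10.9) / 36.7
cos(theta) = 0.381471
theta = arccos(0.381471) = 67.58 degrees

67.58


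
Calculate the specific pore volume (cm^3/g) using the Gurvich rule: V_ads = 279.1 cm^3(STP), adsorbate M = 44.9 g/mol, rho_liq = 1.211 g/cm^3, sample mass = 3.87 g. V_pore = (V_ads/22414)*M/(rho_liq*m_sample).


Moles adsorbed n = V_ads / 22414 = 279.1 / 22414 = 1.245204e-02 mol
Liquid volume V_liq = n * M / rho_liq = 1.245204e-02 * 44.9 / 1.211 = 0.46168 cm^3
Specific pore volume V_pore = V_liq / m_sample = 0.46168 / 3.87
V_pore = 0.1193 cm^3/g

0.1193


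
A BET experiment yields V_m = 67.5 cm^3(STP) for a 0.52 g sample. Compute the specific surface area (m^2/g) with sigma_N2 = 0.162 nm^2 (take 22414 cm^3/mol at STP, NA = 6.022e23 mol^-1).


Number of moles in monolayer = V_m / 22414 = 67.5 / 22414 = 0.00301151
Number of molecules = moles * NA = 0.00301151 * 6.022e23
SA = molecules * sigma / mass
SA = (67.5 / 22414) * 6.022e23 * 0.162e-18 / 0.52
SA = 565.0 m^2/g

565.0


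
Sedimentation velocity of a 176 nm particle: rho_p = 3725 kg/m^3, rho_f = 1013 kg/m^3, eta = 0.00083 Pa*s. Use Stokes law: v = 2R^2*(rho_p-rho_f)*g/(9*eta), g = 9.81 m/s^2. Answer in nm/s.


Radius R = 176/2 nm = 8.8e-08 m
Density difference = 3725 - 1013 = 2712 kg/m^3
v = 2 * R^2 * (rho_p - rho_f) * g / (9 * eta)
v = 2 * (8.8e-08)^2 * 2712 * 9.81 / (9 * 0.00083)
v = 5.51612e-08 m/s = 55.1612 nm/s

55.1612


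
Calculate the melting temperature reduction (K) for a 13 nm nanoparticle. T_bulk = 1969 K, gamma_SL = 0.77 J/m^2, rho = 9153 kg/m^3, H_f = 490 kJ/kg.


Radius R = 13/2 = 6.5 nm = 6.5e-09 m
Convert H_f = 490 kJ/kg = 490000 J/kg
dT = 2 * gamma_SL * T_bulk / (rho * H_f * R)
dT = 2 * 0.77 * 1969 / (9153 * 490000 * 6.5e-09)
dT = 104.0 K

104.0


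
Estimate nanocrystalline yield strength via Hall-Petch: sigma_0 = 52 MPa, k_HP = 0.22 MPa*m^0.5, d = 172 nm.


d = 172 nm = 1.72e-07 m
sqrt(d) = 0.0004147288
Hall-Petch contribution = k / sqrt(d) = 0.22 / 0.0004147288 = 530.5 MPa
sigma = sigma_0 + k/sqrt(d) = 52 + 530.5 = 582.5 MPa

582.5


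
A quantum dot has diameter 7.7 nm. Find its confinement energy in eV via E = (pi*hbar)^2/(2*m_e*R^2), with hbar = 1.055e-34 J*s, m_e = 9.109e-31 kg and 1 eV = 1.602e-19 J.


Radius R = 7.7/2 = 3.85 nm = 3.85e-09 m
E = (pi * 1.055e-34)^2 / (2 * 9.109e-31 * (3.85e-09)^2)
E(J) = 4.06801e-21
E = E(J) / 1.602e-19 = 0.0254 eV

0.0254


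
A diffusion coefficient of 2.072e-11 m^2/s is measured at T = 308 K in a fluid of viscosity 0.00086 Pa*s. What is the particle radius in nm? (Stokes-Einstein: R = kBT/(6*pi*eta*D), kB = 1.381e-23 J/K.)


Stokes-Einstein: R = kB*T / (6*pi*eta*D)
R = 1.381e-23 * 308 / (6 * pi * 0.00086 * 2.072e-11)
R = 1.26635e-08 m = 12.66 nm

12.66


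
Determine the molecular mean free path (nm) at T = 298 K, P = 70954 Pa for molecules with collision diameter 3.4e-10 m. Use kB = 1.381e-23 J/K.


Mean free path: lambda = kB*T / (sqrt(2) * pi * d^2 * P)
lambda = 1.381e-23 * 298 / (sqrt(2) * pi * (3.4e-10)^2 * 70954)
lambda = 1.1293e-07 m
lambda = 112.93 nm

112.93


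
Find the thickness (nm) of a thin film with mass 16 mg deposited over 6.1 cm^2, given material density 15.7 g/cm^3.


Convert: m = 16 mg = 1.6000e-05 kg, A = 6.1 cm^2 = 6.1000e-04 m^2, rho = 15.7 g/cm^3 = 15700 kg/m^3
t = m / (A * rho)
t = 1.6000e-05 / (6.1000e-04 * 15700)
t = 1.6707e-06 m = 1670.7 nm

1670.7


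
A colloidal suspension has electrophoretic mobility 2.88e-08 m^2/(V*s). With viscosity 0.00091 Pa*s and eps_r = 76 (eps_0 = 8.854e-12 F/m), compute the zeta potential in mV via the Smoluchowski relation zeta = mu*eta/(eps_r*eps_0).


Smoluchowski equation: zeta = mu * eta / (eps_r * eps_0)
zeta = 2.88e-08 * 0.00091 / (76 * 8.854e-12)
zeta = 0.038948 V = 38.95 mV

38.95


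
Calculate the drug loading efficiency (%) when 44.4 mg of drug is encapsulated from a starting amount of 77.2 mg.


Drug loading efficiency = (drug loaded / drug initial) * 100
DLE = 44.4 / 77.2 * 100
DLE = 0.5751 * 100
DLE = 57.51%

57.51


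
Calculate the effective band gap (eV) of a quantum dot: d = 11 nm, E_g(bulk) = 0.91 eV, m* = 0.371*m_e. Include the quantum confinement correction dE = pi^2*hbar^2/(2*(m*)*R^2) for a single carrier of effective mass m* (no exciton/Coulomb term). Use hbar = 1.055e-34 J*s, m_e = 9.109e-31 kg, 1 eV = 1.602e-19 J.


Radius R = 11/2 nm = 5.5e-09 m
Confinement energy dE = pi^2 * hbar^2 / (2 * m_eff * m_e * R^2)
dE = pi^2 * (1.055e-34)^2 / (2 * 0.371 * 9.109e-31 * (5.5e-09)^2) J, divided by 1.602e-19 J/eV
dE = 0.0335 eV
Total band gap = E_g(bulk) + dE = 0.91 + 0.0335 = 0.9435 eV

0.9435


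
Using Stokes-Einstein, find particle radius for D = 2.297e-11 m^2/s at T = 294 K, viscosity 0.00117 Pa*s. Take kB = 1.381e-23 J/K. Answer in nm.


Stokes-Einstein: R = kB*T / (6*pi*eta*D)
R = 1.381e-23 * 294 / (6 * pi * 0.00117 * 2.297e-11)
R = 8.01481e-09 m = 8.01 nm

8.01


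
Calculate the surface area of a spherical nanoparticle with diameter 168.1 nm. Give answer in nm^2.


Radius r = 168.1/2 = 84.05 nm
Surface area SA = 4 * pi * r^2
SA = 4 * pi * (84.05)^2
SA = 88773.9 nm^2

88773.9


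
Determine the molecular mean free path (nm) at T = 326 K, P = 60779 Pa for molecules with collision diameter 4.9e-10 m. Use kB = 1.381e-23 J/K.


Mean free path: lambda = kB*T / (sqrt(2) * pi * d^2 * P)
lambda = 1.381e-23 * 326 / (sqrt(2) * pi * (4.9e-10)^2 * 60779)
lambda = 6.94386e-08 m
lambda = 69.44 nm

69.44


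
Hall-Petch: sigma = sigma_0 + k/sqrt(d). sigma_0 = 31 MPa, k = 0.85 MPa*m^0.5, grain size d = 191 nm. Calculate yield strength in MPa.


d = 191 nm = 1.91e-07 m
sqrt(d) = 0.0004370355
Hall-Petch contribution = k / sqrt(d) = 0.85 / 0.0004370355 = 1944.9 MPa
sigma = sigma_0 + k/sqrt(d) = 31 + 1944.9 = 1975.9 MPa

1975.9


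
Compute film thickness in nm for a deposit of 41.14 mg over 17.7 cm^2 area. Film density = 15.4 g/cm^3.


Convert: m = 41.14 mg = 4.1140e-05 kg, A = 17.7 cm^2 = 1.7700e-03 m^2, rho = 15.4 g/cm^3 = 15400 kg/m^3
t = m / (A * rho)
t = 4.1140e-05 / (1.7700e-03 * 15400)
t = 1.5093e-06 m = 1509.3 nm

1509.3


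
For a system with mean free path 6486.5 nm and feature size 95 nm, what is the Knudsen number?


Knudsen number Kn = lambda / L
Kn = 6486.5 / 95
Kn = 68.2789

68.2789


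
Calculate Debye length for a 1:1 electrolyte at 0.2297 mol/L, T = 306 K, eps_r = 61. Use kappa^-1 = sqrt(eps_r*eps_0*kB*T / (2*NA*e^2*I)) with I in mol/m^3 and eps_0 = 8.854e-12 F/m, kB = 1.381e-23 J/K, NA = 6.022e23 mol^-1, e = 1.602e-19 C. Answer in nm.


Ionic strength I = 0.2297 * 1^2 * 1000 = 229.7 mol/m^3
kappa^-1 = sqrt(61 * 8.854e-12 * 1.381e-23 * 306 / (2 * 6.022e23 * (1.602e-19)^2 * 229.7))
kappa^-1 = 0.567 nm

0.567


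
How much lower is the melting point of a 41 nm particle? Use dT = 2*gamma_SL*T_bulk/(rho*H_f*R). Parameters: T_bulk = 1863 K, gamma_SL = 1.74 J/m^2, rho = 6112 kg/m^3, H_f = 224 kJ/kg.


Radius R = 41/2 = 20.5 nm = 2.05e-08 m
Convert H_f = 224 kJ/kg = 224000 J/kg
dT = 2 * gamma_SL * T_bulk / (rho * H_f * R)
dT = 2 * 1.74 * 1863 / (6112 * 224000 * 2.05e-08)
dT = 231.0 K

231.0


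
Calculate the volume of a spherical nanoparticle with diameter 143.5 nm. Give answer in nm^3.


Radius r = 143.5/2 = 71.75 nm
Volume V = (4/3) * pi * r^3
V = (4/3) * pi * (71.75)^3
V = 1547228.03 nm^3

1547228.03


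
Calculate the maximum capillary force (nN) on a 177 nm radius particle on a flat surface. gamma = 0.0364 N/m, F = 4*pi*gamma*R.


Convert radius: R = 177 nm = 1.77e-07 m
F = 4 * pi * gamma * R
F = 4 * pi * 0.0364 * 1.77e-07
F = 8.09626e-08 N = 80.9626 nN

80.9626


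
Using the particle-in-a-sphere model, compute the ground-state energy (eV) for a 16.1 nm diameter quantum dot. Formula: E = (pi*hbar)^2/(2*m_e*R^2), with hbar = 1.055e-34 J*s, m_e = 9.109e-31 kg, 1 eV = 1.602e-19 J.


Radius R = 16.1/2 = 8.05 nm = 8.05e-09 m
E = (pi * 1.055e-34)^2 / (2 * 9.109e-31 * (8.05e-09)^2)
E(J) = 9.30491e-22
E = E(J) / 1.602e-19 = 0.0058 eV

0.0058


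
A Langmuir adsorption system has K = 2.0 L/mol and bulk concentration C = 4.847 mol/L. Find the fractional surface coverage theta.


Langmuir isotherm: theta = K*C / (1 + K*C)
K*C = 2.0 * 4.847 = 9.694
theta = 9.694 / (1 + 9.694) = 9.694 / 10.694
theta = 0.9065

0.9065


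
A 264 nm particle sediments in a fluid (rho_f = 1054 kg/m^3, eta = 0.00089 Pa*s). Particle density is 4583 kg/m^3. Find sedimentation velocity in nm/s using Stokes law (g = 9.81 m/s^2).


Radius R = 264/2 nm = 1.32e-07 m
Density difference = 4583 - 1054 = 3529 kg/m^3
v = 2 * R^2 * (rho_p - rho_f) * g / (9 * eta)
v = 2 * (1.32e-07)^2 * 3529 * 9.81 / (9 * 0.00089)
v = 1.50614e-07 m/s = 150.6142 nm/s

150.6142


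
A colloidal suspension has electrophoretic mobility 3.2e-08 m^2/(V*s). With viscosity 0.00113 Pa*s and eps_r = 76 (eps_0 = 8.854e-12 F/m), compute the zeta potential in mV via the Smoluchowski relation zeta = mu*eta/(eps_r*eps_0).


Smoluchowski equation: zeta = mu * eta / (eps_r * eps_0)
zeta = 3.2e-08 * 0.00113 / (76 * 8.854e-12)
zeta = 0.053737 V = 53.74 mV

53.74


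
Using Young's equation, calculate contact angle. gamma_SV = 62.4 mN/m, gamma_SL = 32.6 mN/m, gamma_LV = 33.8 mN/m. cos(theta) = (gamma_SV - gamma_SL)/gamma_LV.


cos(theta) = (gamma_SV - gamma_SL) / gamma_LV
cos(theta) = (62.4 - 32.6) / 33.8
cos(theta) = 0.881657
theta = arccos(0.881657) = 28.16 degrees

28.16


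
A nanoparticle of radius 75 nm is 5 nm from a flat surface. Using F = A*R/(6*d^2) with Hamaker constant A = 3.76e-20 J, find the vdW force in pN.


Convert to SI: R = 75 nm = 7.5e-08 m, d = 5 nm = 5e-09 m
F = A * R / (6 * d^2)
F = 3.76e-20 * 7.5e-08 / (6 * (5e-09)^2)
F = 1.88e-11 N = 18.8 pN

18.8


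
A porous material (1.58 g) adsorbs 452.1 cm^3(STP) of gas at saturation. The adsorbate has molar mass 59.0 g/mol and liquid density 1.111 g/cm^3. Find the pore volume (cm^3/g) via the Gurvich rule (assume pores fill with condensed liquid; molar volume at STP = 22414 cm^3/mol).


Moles adsorbed n = V_ads / 22414 = 452.1 / 22414 = 2.017043e-02 mol
Liquid volume V_liq = n * M / rho_liq = 2.017043e-02 * 59.0 / 1.111 = 1.07116 cm^3
Specific pore volume V_pore = V_liq / m_sample = 1.07116 / 1.58
V_pore = 0.6779 cm^3/g

0.6779


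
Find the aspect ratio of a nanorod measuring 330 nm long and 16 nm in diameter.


Aspect ratio AR = length / diameter
AR = 330 / 16
AR = 20.62

20.62


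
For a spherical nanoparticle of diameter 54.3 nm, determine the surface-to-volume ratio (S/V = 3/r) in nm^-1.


Radius r = 54.3/2 = 27.15 nm
S/V = 3 / r = 3 / 27.15
S/V = 0.1105 nm^-1

0.1105


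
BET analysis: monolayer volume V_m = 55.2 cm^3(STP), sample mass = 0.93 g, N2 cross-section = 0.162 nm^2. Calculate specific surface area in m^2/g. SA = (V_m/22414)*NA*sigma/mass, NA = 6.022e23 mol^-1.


Number of moles in monolayer = V_m / 22414 = 55.2 / 22414 = 0.00246275
Number of molecules = moles * NA = 0.00246275 * 6.022e23
SA = molecules * sigma / mass
SA = (55.2 / 22414) * 6.022e23 * 0.162e-18 / 0.93
SA = 258.3 m^2/g

258.3


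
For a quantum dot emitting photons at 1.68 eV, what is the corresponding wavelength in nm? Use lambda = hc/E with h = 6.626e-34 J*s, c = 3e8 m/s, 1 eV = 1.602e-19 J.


Convert energy: E = 1.68 eV = 1.68 * 1.602e-19 = 2.69136e-19 J
lambda = h*c / E = 6.626e-34 * 3e8 / 2.69136e-19
lambda = 7.38586e-07 m = 738.6 nm

738.6


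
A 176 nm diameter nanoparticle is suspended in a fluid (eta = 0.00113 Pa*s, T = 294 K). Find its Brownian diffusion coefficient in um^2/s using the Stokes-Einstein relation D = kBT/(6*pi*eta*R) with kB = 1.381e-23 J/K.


Radius R = 176/2 = 88 nm = 8.8e-08 m
D = kB*T / (6*pi*eta*R)
D = 1.381e-23 * 294 / (6 * pi * 0.00113 * 8.8e-08)
D = 2.1661e-12 m^2/s = 2.166 um^2/s

2.166


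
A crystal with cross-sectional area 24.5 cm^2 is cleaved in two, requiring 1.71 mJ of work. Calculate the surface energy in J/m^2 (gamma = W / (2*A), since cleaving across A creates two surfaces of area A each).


Convert: A = 24.5 cm^2 = 0.00245 m^2, W = 1.71 mJ = 0.00171 J
Cleaving exposes two faces of area A, so total new surface = 2*A and gamma = W / (2*A)
gamma = 0.00171 / (2 * 0.00245)
gamma = 0.349 J/m^2

0.349


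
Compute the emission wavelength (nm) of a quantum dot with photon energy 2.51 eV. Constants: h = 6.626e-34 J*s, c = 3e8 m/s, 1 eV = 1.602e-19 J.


Convert energy: E = 2.51 eV = 2.51 * 1.602e-19 = 4.02102e-19 J
lambda = h*c / E = 6.626e-34 * 3e8 / 4.02102e-19
lambda = 4.94352e-07 m = 494.4 nm

494.4


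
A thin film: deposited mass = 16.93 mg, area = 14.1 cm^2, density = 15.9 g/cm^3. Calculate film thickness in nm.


Convert: m = 16.93 mg = 1.6930e-05 kg, A = 14.1 cm^2 = 1.4100e-03 m^2, rho = 15.9 g/cm^3 = 15900 kg/m^3
t = m / (A * rho)
t = 1.6930e-05 / (1.4100e-03 * 15900)
t = 7.5516e-07 m = 755.2 nm

755.2


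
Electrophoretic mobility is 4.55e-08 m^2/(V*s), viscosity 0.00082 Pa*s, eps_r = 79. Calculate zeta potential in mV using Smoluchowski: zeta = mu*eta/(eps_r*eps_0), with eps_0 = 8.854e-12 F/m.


Smoluchowski equation: zeta = mu * eta / (eps_r * eps_0)
zeta = 4.55e-08 * 0.00082 / (79 * 8.854e-12)
zeta = 0.053341 V = 53.34 mV

53.34


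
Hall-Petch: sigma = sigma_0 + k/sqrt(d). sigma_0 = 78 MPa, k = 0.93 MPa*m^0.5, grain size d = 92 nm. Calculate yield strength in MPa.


d = 92 nm = 9.2e-08 m
sqrt(d) = 0.000303315
Hall-Petch contribution = k / sqrt(d) = 0.93 / 0.000303315 = 3066.1 MPa
sigma = sigma_0 + k/sqrt(d) = 78 + 3066.1 = 3144.1 MPa

3144.1


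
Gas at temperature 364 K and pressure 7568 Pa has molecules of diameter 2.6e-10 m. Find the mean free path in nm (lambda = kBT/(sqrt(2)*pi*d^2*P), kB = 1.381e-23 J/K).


Mean free path: lambda = kB*T / (sqrt(2) * pi * d^2 * P)
lambda = 1.381e-23 * 364 / (sqrt(2) * pi * (2.6e-10)^2 * 7568)
lambda = 2.21158e-06 m
lambda = 2211.58 nm

2211.58


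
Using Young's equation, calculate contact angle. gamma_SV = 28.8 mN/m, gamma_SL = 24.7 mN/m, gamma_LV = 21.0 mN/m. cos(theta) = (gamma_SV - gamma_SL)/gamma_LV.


cos(theta) = (gamma_SV - gamma_SL) / gamma_LV
cos(theta) = (28.8 - 24.7) / 21.0
cos(theta) = 0.195238
theta = arccos(0.195238) = 78.74 degrees

78.74


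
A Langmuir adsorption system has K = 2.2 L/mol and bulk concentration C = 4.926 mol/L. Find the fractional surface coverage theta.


Langmuir isotherm: theta = K*C / (1 + K*C)
K*C = 2.2 * 4.926 = 10.8372
theta = 10.8372 / (1 + 10.8372) = 10.8372 / 11.8372
theta = 0.9155

0.9155


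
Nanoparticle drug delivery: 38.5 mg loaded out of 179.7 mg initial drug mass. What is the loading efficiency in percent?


Drug loading efficiency = (drug loaded / drug initial) * 100
DLE = 38.5 / 179.7 * 100
DLE = 0.2142 * 100
DLE = 21.42%

21.42


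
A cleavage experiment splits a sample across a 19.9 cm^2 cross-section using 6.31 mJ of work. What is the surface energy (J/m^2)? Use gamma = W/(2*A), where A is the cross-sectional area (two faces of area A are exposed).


Convert: A = 19.9 cm^2 = 0.00199 m^2, W = 6.31 mJ = 0.00631 J
Cleaving exposes two faces of area A, so total new surface = 2*A and gamma = W / (2*A)
gamma = 0.00631 / (2 * 0.00199)
gamma = 1.585 J/m^2

1.585


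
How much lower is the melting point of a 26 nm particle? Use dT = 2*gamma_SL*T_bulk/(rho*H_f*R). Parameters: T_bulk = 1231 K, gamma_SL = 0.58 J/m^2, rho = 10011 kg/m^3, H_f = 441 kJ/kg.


Radius R = 26/2 = 13 nm = 1.3e-08 m
Convert H_f = 441 kJ/kg = 441000 J/kg
dT = 2 * gamma_SL * T_bulk / (rho * H_f * R)
dT = 2 * 0.58 * 1231 / (10011 * 441000 * 1.3e-08)
dT = 24.9 K

24.9


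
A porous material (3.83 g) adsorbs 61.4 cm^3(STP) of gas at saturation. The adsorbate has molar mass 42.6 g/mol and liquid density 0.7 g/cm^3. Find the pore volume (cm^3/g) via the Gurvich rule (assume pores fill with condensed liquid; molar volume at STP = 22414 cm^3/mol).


Moles adsorbed n = V_ads / 22414 = 61.4 / 22414 = 2.739359e-03 mol
Liquid volume V_liq = n * M / rho_liq = 2.739359e-03 * 42.6 / 0.7 = 0.16671 cm^3
Specific pore volume V_pore = V_liq / m_sample = 0.16671 / 3.83
V_pore = 0.0435 cm^3/g

0.0435


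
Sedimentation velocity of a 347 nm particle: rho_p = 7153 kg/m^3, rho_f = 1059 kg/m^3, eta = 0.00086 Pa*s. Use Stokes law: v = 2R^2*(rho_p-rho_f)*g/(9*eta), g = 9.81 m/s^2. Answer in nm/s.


Radius R = 347/2 nm = 1.735e-07 m
Density difference = 7153 - 1059 = 6094 kg/m^3
v = 2 * R^2 * (rho_p - rho_f) * g / (9 * eta)
v = 2 * (1.735e-07)^2 * 6094 * 9.81 / (9 * 0.00086)
v = 4.65007e-07 m/s = 465.007 nm/s

465.007


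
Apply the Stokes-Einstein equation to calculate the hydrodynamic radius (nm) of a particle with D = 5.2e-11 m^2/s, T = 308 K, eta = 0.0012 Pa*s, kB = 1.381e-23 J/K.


Stokes-Einstein: R = kB*T / (6*pi*eta*D)
R = 1.381e-23 * 308 / (6 * pi * 0.0012 * 5.2e-11)
R = 3.61625e-09 m = 3.62 nm

3.62


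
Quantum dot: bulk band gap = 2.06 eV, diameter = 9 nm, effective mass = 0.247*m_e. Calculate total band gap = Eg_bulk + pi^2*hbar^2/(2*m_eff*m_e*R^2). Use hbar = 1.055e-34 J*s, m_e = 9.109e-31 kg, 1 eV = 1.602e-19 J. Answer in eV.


Radius R = 9/2 nm = 4.5e-09 m
Confinement energy dE = pi^2 * hbar^2 / (2 * m_eff * m_e * R^2)
dE = pi^2 * (1.055e-34)^2 / (2 * 0.247 * 9.109e-31 * (4.5e-09)^2) J, divided by 1.602e-19 J/eV
dE = 0.0753 eV
Total band gap = E_g(bulk) + dE = 2.06 + 0.0753 = 2.1353 eV

2.1353


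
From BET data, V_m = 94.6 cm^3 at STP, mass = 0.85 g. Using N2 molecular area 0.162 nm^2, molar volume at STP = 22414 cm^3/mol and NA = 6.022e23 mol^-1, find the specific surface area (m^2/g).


Number of moles in monolayer = V_m / 22414 = 94.6 / 22414 = 0.00422058
Number of molecules = moles * NA = 0.00422058 * 6.022e23
SA = molecules * sigma / mass
SA = (94.6 / 22414) * 6.022e23 * 0.162e-18 / 0.85
SA = 484.4 m^2/g

484.4


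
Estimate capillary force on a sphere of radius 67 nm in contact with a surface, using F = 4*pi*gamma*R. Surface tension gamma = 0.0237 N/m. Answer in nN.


Convert radius: R = 67 nm = 6.7e-08 m
F = 4 * pi * gamma * R
F = 4 * pi * 0.0237 * 6.7e-08
F = 1.99541e-08 N = 19.9541 nN

19.9541


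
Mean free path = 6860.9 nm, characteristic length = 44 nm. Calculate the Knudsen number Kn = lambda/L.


Knudsen number Kn = lambda / L
Kn = 6860.9 / 44
Kn = 155.9295

155.9295


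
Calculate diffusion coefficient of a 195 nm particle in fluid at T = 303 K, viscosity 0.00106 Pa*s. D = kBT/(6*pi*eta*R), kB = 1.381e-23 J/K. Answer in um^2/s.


Radius R = 195/2 = 97.5 nm = 9.75e-08 m
D = kB*T / (6*pi*eta*R)
D = 1.381e-23 * 303 / (6 * pi * 0.00106 * 9.75e-08)
D = 2.14795e-12 m^2/s = 2.148 um^2/s

2.148


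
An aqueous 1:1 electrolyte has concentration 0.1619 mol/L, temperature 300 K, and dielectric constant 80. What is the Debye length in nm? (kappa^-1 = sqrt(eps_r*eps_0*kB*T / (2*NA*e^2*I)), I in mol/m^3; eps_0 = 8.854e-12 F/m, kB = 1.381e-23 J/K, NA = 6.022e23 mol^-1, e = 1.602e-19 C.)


Ionic strength I = 0.1619 * 1^2 * 1000 = 161.9 mol/m^3
kappa^-1 = sqrt(80 * 8.854e-12 * 1.381e-23 * 300 / (2 * 6.022e23 * (1.602e-19)^2 * 161.9))
kappa^-1 = 0.766 nm

0.766


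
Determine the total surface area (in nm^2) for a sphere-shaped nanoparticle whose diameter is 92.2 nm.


Radius r = 92.2/2 = 46.1 nm
Surface area SA = 4 * pi * r^2
SA = 4 * pi * (46.1)^2
SA = 26706.18 nm^2

26706.18


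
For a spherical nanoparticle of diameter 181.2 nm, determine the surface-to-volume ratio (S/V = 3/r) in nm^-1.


Radius r = 181.2/2 = 90.6 nm
S/V = 3 / r = 3 / 90.6
S/V = 0.0331 nm^-1

0.0331


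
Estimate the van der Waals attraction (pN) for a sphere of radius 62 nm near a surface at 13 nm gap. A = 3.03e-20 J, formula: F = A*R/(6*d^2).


Convert to SI: R = 62 nm = 6.2e-08 m, d = 13 nm = 1.3e-08 m
F = A * R / (6 * d^2)
F = 3.03e-20 * 6.2e-08 / (6 * (1.3e-08)^2)
F = 1.85266e-12 N = 1.853 pN

1.853


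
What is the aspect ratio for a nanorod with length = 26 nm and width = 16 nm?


Aspect ratio AR = length / diameter
AR = 26 / 16
AR = 1.62

1.62


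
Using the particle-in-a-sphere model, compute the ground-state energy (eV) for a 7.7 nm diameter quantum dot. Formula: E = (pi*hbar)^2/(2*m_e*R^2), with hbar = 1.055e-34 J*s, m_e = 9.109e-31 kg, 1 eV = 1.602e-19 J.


Radius R = 7.7/2 = 3.85 nm = 3.85e-09 m
E = (pi * 1.055e-34)^2 / (2 * 9.109e-31 * (3.85e-09)^2)
E(J) = 4.06801e-21
E = E(J) / 1.602e-19 = 0.0254 eV

0.0254


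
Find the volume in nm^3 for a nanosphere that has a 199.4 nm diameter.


Radius r = 199.4/2 = 99.7 nm
Volume V = (4/3) * pi * r^3
V = (4/3) * pi * (99.7)^3
V = 4151204.08 nm^3

4151204.08


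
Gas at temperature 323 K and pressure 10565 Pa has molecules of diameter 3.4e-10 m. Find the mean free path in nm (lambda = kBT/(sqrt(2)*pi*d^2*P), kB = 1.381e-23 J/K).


Mean free path: lambda = kB*T / (sqrt(2) * pi * d^2 * P)
lambda = 1.381e-23 * 323 / (sqrt(2) * pi * (3.4e-10)^2 * 10565)
lambda = 8.22061e-07 m
lambda = 822.06 nm

822.06


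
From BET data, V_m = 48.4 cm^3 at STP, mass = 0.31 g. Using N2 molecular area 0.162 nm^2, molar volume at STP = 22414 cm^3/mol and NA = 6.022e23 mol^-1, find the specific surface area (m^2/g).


Number of moles in monolayer = V_m / 22414 = 48.4 / 22414 = 0.00215936
Number of molecules = moles * NA = 0.00215936 * 6.022e23
SA = molecules * sigma / mass
SA = (48.4 / 22414) * 6.022e23 * 0.162e-18 / 0.31
SA = 679.5 m^2/g

679.5


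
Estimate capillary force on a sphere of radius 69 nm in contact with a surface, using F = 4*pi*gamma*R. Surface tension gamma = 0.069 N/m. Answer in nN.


Convert radius: R = 69 nm = 6.9e-08 m
F = 4 * pi * gamma * R
F = 4 * pi * 0.069 * 6.9e-08
F = 5.98285e-08 N = 59.8285 nN

59.8285


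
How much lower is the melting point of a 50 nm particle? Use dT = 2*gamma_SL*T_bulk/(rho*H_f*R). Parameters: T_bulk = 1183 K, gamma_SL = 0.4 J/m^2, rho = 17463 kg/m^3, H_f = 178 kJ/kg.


Radius R = 50/2 = 25 nm = 2.5e-08 m
Convert H_f = 178 kJ/kg = 178000 J/kg
dT = 2 * gamma_SL * T_bulk / (rho * H_f * R)
dT = 2 * 0.4 * 1183 / (17463 * 178000 * 2.5e-08)
dT = 12.2 K

12.2


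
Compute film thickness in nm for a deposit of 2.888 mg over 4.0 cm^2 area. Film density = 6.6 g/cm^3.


Convert: m = 2.888 mg = 2.8880e-06 kg, A = 4.0 cm^2 = 4.0000e-04 m^2, rho = 6.6 g/cm^3 = 6600 kg/m^3
t = m / (A * rho)
t = 2.8880e-06 / (4.0000e-04 * 6600)
t = 1.0939e-06 m = 1093.9 nm

1093.9


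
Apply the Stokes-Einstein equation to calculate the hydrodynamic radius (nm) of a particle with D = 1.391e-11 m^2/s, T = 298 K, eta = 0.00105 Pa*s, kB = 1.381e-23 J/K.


Stokes-Einstein: R = kB*T / (6*pi*eta*D)
R = 1.381e-23 * 298 / (6 * pi * 0.00105 * 1.391e-11)
R = 1.49483e-08 m = 14.95 nm

14.95


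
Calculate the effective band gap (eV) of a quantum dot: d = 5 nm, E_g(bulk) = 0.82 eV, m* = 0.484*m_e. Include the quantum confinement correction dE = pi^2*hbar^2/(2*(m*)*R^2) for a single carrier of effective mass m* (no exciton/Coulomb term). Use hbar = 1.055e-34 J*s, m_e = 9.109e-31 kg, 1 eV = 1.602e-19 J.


Radius R = 5/2 nm = 2.5e-09 m
Confinement energy dE = pi^2 * hbar^2 / (2 * m_eff * m_e * R^2)
dE = pi^2 * (1.055e-34)^2 / (2 * 0.484 * 9.109e-31 * (2.5e-09)^2) J, divided by 1.602e-19 J/eV
dE = 0.1244 eV
Total band gap = E_g(bulk) + dE = 0.82 + 0.1244 = 0.9444 eV

0.9444


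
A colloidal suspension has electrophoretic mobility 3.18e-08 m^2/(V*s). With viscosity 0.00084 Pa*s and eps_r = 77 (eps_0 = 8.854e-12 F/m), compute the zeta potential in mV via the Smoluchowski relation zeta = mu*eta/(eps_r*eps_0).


Smoluchowski equation: zeta = mu * eta / (eps_r * eps_0)
zeta = 3.18e-08 * 0.00084 / (77 * 8.854e-12)
zeta = 0.039181 V = 39.18 mV

39.18


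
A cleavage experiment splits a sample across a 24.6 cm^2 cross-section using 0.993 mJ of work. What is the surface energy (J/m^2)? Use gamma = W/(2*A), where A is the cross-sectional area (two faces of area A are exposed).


Convert: A = 24.6 cm^2 = 0.00246 m^2, W = 0.993 mJ = 0.000993 J
Cleaving exposes two faces of area A, so total new surface = 2*A and gamma = W / (2*A)
gamma = 0.000993 / (2 * 0.00246)
gamma = 0.202 J/m^2

0.202


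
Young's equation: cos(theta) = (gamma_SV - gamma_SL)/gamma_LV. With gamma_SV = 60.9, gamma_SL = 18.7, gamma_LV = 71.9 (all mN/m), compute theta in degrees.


cos(theta) = (gamma_SV - gamma_SL) / gamma_LV
cos(theta) = (60.9 - 18.7) / 71.9
cos(theta) = 0.586926
theta = arccos(0.586926) = 54.06 degrees

54.06


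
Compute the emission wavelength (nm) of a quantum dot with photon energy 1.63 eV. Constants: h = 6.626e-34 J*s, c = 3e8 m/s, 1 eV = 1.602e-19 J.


Convert energy: E = 1.63 eV = 1.63 * 1.602e-19 = 2.61126e-19 J
lambda = h*c / E = 6.626e-34 * 3e8 / 2.61126e-19
lambda = 7.61242e-07 m = 761.2 nm

761.2


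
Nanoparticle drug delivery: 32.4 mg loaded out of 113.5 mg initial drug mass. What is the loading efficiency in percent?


Drug loading efficiency = (drug loaded / drug initial) * 100
DLE = 32.4 / 113.5 * 100
DLE = 0.2855 * 100
DLE = 28.55%

28.55


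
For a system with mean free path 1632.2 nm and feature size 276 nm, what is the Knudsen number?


Knudsen number Kn = lambda / L
Kn = 1632.2 / 276
Kn = 5.9138

5.9138
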